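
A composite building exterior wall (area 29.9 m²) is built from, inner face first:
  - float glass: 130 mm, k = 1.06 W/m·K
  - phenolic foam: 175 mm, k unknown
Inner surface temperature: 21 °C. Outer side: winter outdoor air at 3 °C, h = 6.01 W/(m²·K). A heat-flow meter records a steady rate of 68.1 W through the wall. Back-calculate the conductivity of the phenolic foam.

k ≈ 0.023 W/(m·K)

Using the resistance-network approach (series):
R_float glass = L/(kA) = 0.13/(1.06×29.9) = 0.004102 K/W
R_outer film = 1/(h_o·A) = 1/(6.01×29.9) = 0.005565 K/W
Sum of known resistances R_other = 0.009667 K/W
Total R = ΔT/Q = 18/68.1 = 0.2643 K/W
R_phenolic foam = R_total − R_other = 0.2547 K/W
k = L/(R·A) = 0.175/(0.2547×29.9)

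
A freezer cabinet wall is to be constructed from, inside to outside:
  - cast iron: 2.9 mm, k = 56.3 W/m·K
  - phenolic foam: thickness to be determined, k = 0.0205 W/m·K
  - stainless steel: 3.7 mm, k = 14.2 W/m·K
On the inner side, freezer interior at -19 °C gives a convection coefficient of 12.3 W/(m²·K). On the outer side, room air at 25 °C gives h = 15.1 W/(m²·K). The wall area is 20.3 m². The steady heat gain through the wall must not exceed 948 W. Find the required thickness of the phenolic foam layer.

L ≈ 16.3 mm

Model the wall as resistances in series:
R_inner film = 1/(h_i·A) = 1/(12.3×20.3) = 0.004005 K/W
R_cast iron = L/(kA) = 0.0029/(56.3×20.3) = 2.537×10^-6 K/W
R_stainless steel = L/(kA) = 0.0037/(14.2×20.3) = 1.284×10^-5 K/W
R_outer film = 1/(h_o·A) = 1/(15.1×20.3) = 0.003262 K/W
Sum of the known resistances R_other = 0.007283 K/W
Required total resistance R_tot = ΔT/Q_allow = 44/948 = 0.04641 K/W
R_phenolic foam = R_tot − R_other = 0.03913 K/W
L = R·k·A = 0.03913×0.0205×20.3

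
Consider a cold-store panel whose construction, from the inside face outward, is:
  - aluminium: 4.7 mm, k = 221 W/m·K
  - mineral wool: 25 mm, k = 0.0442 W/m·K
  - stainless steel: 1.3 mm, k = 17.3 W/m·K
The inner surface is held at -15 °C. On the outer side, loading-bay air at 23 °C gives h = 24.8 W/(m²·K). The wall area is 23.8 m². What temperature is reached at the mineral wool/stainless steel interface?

Using the resistance-network approach (series):
R_aluminium = L/(kA) = 0.0047/(221×23.8) = 8.936×10^-7 K/W
R_mineral wool = L/(kA) = 0.025/(0.0442×23.8) = 0.02377 K/W
R_stainless steel = L/(kA) = 0.0013/(17.3×23.8) = 3.157×10^-6 K/W
R_outer film = 1/(h_o·A) = 1/(24.8×23.8) = 0.001694 K/W
R_total = 0.02546 K/W;  Q = ΔT/R_total = 38/0.02546 = 1492 W
T_interface = T_inner + Q·ΣR(inner→interface) = -15 + 1490×0.02377

T ≈ 20.5 °C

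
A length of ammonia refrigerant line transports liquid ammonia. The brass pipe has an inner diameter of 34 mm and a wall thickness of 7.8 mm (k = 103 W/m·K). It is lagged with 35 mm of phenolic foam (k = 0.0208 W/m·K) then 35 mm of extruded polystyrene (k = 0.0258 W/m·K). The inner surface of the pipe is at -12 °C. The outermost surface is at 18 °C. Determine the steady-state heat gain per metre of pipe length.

Cylindrical conduction, so R = ln(r₂/r₁)/(2πkL) per layer, in series:
R_brass pipe wall = ln(24.8/17)/(2π×103×1) = 5.835×10^-4 K/W
R_phenolic foam = ln(59.8/24.8)/(2π×0.0208×1) = 6.735 K/W
R_extruded polystyrene = ln(94.8/59.8)/(2π×0.0258×1) = 2.842 K/W
R_total = 9.578 K/W
Q = ΔT/R_total = 30/9.578

q′ ≈ 3.13 W/m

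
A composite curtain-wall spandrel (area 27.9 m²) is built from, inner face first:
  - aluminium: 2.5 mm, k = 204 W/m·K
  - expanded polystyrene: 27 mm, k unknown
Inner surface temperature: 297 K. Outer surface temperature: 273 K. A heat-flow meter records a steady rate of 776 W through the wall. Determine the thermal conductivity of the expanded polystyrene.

k ≈ 0.0313 W/(m·K)

Series thermal resistances:
R_aluminium = L/(kA) = 0.0025/(204×27.9) = 4.392×10^-7 K/W
Sum of known resistances R_other = 4.392×10^-7 K/W
Total R = ΔT/Q = 24/776 = 0.03093 K/W
R_expanded polystyrene = R_total − R_other = 0.03093 K/W
k = L/(R·A) = 0.027/(0.03093×27.9)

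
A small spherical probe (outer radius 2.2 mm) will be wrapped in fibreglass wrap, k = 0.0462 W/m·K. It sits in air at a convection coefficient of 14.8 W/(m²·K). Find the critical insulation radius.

r_cr ≈ 6.24 mm

For a sphere r_cr = 2k/h = 2×0.0462/14.8
r_cr = 6.24 mm; since the bare radius (2.2 mm) is below r_cr, adding a thin layer of insulation will *increase* heat loss.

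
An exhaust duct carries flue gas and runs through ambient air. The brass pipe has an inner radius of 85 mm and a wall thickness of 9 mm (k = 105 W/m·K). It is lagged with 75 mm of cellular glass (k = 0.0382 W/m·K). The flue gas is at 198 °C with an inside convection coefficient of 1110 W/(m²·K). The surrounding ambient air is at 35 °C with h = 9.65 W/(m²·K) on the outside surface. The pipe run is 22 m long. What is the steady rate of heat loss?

Q ≈ 1410 W

Radial resistances (cylindrical: R_cond = ln(r_o/r_i)/(2πkL), R_conv = 1/(h·2πrL)):
R_inner film = 1/(h_i·2πr₁L) = 1/(1110×2π×0.085×22) = 7.668×10^-5 K/W
R_brass pipe wall = ln(94/85)/(2π×105×22) = 6.934×10^-6 K/W
R_cellular glass = ln(169/94)/(2π×0.0382×22) = 0.1111 K/W
R_outer film = 1/(h_o·2πr_oL) = 1/(9.65×2π×0.169×22) = 0.004436 K/W
R_total = 0.1156 K/W
Q = ΔT/R_total = 163/0.1156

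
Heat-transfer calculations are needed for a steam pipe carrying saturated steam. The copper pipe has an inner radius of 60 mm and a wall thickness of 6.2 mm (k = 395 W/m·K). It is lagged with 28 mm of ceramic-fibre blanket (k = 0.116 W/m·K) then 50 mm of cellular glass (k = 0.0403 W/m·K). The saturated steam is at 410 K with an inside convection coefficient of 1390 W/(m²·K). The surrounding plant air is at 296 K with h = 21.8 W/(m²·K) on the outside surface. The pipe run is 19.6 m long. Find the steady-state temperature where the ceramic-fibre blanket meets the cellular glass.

T ≈ 385 K

Radial resistances (cylindrical: R_cond = ln(r_o/r_i)/(2πkL), R_conv = 1/(h·2πrL)):
R_inner film = 1/(h_i·2πr₁L) = 1/(1390×2π×0.06×19.6) = 9.736×10^-5 K/W
R_copper pipe wall = ln(66.2/60)/(2π×395×19.6) = 2.022×10^-6 K/W
R_ceramic-fibre blanket = ln(94.2/66.2)/(2π×0.116×19.6) = 0.02469 K/W
R_cellular glass = ln(144.2/94.2)/(2π×0.0403×19.6) = 0.08579 K/W
R_outer film = 1/(h_o·2πr_oL) = 1/(21.8×2π×0.1442×19.6) = 0.002583 K/W
R_total = 0.1132 K/W
Q = ΔT/R_total = 114/0.1132
Q = 1010 W
T_interface = T_inner − Q·ΣR(inner→interface) = 410 − 1010×0.02479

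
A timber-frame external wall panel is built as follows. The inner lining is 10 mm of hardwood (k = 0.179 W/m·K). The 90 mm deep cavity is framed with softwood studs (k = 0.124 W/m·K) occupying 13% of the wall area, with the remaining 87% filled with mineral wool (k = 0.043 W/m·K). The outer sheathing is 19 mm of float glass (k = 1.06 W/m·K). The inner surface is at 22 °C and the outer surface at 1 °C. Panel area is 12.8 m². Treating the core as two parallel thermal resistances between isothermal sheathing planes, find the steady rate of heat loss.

Q ≈ 153 W

Sheathing layers in series; stud and cavity paths in parallel between them.
R_inner = 0.01/(0.179×12.8) = 0.004365 K/W
R_stud  = 0.09/(0.124×0.13×12.8) = 0.4362 K/W
R_cav   = 0.09/(0.043×0.87×12.8) = 0.188 K/W
1/R_core = 1/R_stud + 1/R_cav → R_core = 0.1314 K/W
R_outer = 0.019/(1.06×12.8) = 0.0014 K/W
R_total = 0.1371 K/W
Q = ΔT/R_total = 21/0.1371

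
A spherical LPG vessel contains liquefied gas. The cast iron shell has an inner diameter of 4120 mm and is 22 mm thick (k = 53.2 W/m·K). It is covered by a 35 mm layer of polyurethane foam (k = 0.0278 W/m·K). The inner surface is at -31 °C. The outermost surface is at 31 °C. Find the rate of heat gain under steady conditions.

Q ≈ 2730 W

For a spherical shell R = (1/r₁ − 1/r₂)/(4πk); film R = 1/(h·4πr²). In series:
R_cast iron shell = (1/2.06 − 1/2.082)/(4π×53.2) = 7.673×10^-6 K/W
R_polyurethane foam = (1/2.082 − 1/2.117)/(4π×0.0278) = 0.02273 K/W
R_total = 0.02274 K/W
Q = ΔT/R_total = 62/0.02274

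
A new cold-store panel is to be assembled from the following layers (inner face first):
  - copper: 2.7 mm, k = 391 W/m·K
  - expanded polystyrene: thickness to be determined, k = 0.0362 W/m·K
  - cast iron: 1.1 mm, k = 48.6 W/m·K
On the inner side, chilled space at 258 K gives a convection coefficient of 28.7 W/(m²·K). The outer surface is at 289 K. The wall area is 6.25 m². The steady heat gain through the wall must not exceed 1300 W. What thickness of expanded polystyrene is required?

Series thermal resistances:
R_inner film = 1/(h_i·A) = 1/(28.7×6.25) = 0.005575 K/W
R_copper = L/(kA) = 0.0027/(391×6.25) = 1.105×10^-6 K/W
R_cast iron = L/(kA) = 0.0011/(48.6×6.25) = 3.621×10^-6 K/W
Sum of the known resistances R_other = 0.00558 K/W
Required total resistance R_tot = ΔT/Q_allow = 31/1300 = 0.02385 K/W
R_expanded polystyrene = R_tot − R_other = 0.01827 K/W
L = R·k·A = 0.01827×0.0362×6.25

L ≈ 4.13 mm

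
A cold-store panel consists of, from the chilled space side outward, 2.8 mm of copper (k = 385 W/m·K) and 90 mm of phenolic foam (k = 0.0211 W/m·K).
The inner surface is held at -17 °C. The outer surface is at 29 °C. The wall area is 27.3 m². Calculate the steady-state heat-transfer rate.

Q ≈ 294 W

Series thermal resistances:
R_copper = L/(kA) = 0.0028/(385×27.3) = 2.664×10^-7 K/W
R_phenolic foam = L/(kA) = 0.09/(0.0211×27.3) = 0.1562 K/W
R_total = 0.1562 K/W
Q = ΔT / R_total = 46 / 0.1562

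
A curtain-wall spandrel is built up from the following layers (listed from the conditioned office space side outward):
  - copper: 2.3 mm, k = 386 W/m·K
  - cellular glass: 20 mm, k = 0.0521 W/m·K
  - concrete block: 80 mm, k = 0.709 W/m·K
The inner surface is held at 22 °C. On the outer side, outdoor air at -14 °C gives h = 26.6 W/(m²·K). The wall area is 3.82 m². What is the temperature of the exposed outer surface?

Series thermal resistances:
R_copper = L/(kA) = 0.0023/(386×3.82) = 1.56×10^-6 K/W
R_cellular glass = L/(kA) = 0.02/(0.0521×3.82) = 0.1005 K/W
R_concrete block = L/(kA) = 0.08/(0.709×3.82) = 0.02954 K/W
R_outer film = 1/(h_o·A) = 1/(26.6×3.82) = 0.009841 K/W
R_total = 0.1399 K/W;  Q = ΔT/R_total = 36/0.1399 = 257.4 W
T_interface = T_inner − Q·ΣR(inner→interface) = 22 − 257×0.13

T ≈ -11.5 °C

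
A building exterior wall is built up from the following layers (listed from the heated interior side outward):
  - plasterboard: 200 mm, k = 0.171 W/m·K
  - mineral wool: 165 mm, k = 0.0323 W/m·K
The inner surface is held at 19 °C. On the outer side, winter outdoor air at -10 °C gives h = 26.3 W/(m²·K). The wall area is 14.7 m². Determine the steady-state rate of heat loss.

Treating each layer as a thermal resistance in series:
R_plasterboard = L/(kA) = 0.2/(0.171×14.7) = 0.07956 K/W
R_mineral wool = L/(kA) = 0.165/(0.0323×14.7) = 0.3475 K/W
R_outer film = 1/(h_o·A) = 1/(26.3×14.7) = 0.002587 K/W
R_total = 0.4297 K/W
Q = ΔT / R_total = 29 / 0.4297

Q ≈ 67.5 W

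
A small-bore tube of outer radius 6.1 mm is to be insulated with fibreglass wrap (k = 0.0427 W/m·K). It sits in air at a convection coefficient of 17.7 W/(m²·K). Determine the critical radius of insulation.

r_cr ≈ 2.41 mm

For a cylinder r_cr = k/h = 0.0427/17.7
r_cr = 2.41 mm; since the bare radius (6.1 mm) is above r_cr, any added insulation will reduce heat loss.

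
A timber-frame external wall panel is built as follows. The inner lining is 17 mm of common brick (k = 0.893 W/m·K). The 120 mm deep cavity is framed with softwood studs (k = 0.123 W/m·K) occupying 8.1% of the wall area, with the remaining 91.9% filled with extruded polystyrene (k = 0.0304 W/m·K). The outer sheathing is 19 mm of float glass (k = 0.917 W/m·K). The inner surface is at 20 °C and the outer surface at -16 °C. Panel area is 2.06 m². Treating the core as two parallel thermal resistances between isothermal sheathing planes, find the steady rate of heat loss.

Sheathing layers in series; stud and cavity paths in parallel between them.
R_inner = 0.017/(0.893×2.06) = 0.009241 K/W
R_stud  = 0.12/(0.123×0.081×2.06) = 5.847 K/W
R_cav   = 0.12/(0.0304×0.919×2.06) = 2.085 K/W
1/R_core = 1/R_stud + 1/R_cav → R_core = 1.537 K/W
R_outer = 0.019/(0.917×2.06) = 0.01006 K/W
R_total = 1.556 K/W
Q = ΔT/R_total = 36/1.556

Q ≈ 23.1 W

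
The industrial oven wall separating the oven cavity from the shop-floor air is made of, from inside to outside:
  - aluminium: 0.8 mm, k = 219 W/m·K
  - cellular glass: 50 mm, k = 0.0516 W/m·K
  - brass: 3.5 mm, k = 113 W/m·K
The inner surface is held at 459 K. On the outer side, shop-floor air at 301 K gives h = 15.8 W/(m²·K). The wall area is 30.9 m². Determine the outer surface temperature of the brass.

T ≈ 311 K

Model the wall as resistances in series:
R_aluminium = L/(kA) = 0.0008/(219×30.9) = 1.182×10^-7 K/W
R_cellular glass = L/(kA) = 0.05/(0.0516×30.9) = 0.03136 K/W
R_brass = L/(kA) = 0.0035/(113×30.9) = 1.002×10^-6 K/W
R_outer film = 1/(h_o·A) = 1/(15.8×30.9) = 0.002048 K/W
R_total = 0.03341 K/W;  Q = ΔT/R_total = 158/0.03341 = 4729 W
T_interface = T_inner − Q·ΣR(inner→interface) = 459 − 4730×0.03136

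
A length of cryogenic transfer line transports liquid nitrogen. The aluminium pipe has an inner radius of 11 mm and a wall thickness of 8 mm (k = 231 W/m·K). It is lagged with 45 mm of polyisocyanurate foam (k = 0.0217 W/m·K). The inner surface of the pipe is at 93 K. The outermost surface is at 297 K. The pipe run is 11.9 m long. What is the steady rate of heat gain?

Cylindrical conduction, so R = ln(r₂/r₁)/(2πkL) per layer, in series:
R_aluminium pipe wall = ln(19/11)/(2π×231×11.9) = 3.164×10^-5 K/W
R_polyisocyanurate foam = ln(64/19)/(2π×0.0217×11.9) = 0.7485 K/W
R_total = 0.7485 K/W
Q = ΔT/R_total = 204/0.7485

Q ≈ 273 W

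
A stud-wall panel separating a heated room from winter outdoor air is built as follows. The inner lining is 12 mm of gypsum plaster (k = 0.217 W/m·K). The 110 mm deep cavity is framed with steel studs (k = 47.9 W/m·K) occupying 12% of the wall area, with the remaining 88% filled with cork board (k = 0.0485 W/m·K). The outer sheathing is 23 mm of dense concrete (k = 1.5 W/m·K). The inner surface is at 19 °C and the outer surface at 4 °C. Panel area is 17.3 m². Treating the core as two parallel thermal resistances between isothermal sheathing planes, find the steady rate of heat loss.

Sheathing layers in series; stud and cavity paths in parallel between them.
R_inner = 0.012/(0.217×17.3) = 0.003197 K/W
R_stud  = 0.11/(47.9×0.12×17.3) = 0.001106 K/W
R_cav   = 0.11/(0.0485×0.88×17.3) = 0.149 K/W
1/R_core = 1/R_stud + 1/R_cav → R_core = 0.001098 K/W
R_outer = 0.023/(1.5×17.3) = 8.863×10^-4 K/W
R_total = 0.005181 K/W
Q = ΔT/R_total = 15/0.005181

Q ≈ 2900 W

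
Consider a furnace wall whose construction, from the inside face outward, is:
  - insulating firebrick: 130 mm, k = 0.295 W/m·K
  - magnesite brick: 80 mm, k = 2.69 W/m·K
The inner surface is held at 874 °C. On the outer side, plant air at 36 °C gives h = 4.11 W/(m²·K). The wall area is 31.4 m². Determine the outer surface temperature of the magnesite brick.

Series thermal resistances:
R_insulating firebrick = L/(kA) = 0.13/(0.295×31.4) = 0.01403 K/W
R_magnesite brick = L/(kA) = 0.08/(2.69×31.4) = 9.471×10^-4 K/W
R_outer film = 1/(h_o·A) = 1/(4.11×31.4) = 0.007749 K/W
R_total = 0.02273 K/W;  Q = ΔT/R_total = 838/0.02273 = 36870 W
T_interface = T_inner − Q·ΣR(inner→interface) = 874 − 36900×0.01498

T ≈ 322 °C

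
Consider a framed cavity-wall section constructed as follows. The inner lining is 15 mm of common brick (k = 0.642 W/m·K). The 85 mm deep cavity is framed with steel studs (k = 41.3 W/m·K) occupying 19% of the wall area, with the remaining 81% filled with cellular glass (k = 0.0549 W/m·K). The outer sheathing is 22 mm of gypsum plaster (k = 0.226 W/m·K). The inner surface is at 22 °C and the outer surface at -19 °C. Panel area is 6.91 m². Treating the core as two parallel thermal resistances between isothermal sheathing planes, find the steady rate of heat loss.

Q ≈ 2150 W

Sheathing layers in series; stud and cavity paths in parallel between them.
R_inner = 0.015/(0.642×6.91) = 0.003381 K/W
R_stud  = 0.085/(41.3×0.19×6.91) = 0.001568 K/W
R_cav   = 0.085/(0.0549×0.81×6.91) = 0.2766 K/W
1/R_core = 1/R_stud + 1/R_cav → R_core = 0.001559 K/W
R_outer = 0.022/(0.226×6.91) = 0.01409 K/W
R_total = 0.01903 K/W
Q = ΔT/R_total = 41/0.01903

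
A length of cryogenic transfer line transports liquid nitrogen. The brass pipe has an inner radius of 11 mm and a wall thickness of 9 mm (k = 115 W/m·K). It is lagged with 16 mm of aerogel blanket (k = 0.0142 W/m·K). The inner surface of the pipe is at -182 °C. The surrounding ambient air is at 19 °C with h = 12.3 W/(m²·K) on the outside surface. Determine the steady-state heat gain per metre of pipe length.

q′ ≈ 28.9 W/m

For a radial system each layer contributes R = ln(r_out/r_in)/(2πkL); films add R = 1/(hA).
R_brass pipe wall = ln(20/11)/(2π×115×1) = 8.274×10^-4 K/W
R_aerogel blanket = ln(36/20)/(2π×0.0142×1) = 6.588 K/W
R_outer film = 1/(h_o·2πr_oL) = 1/(12.3×2π×0.036×1) = 0.3594 K/W
R_total = 6.948 K/W
Q = ΔT/R_total = 201/6.948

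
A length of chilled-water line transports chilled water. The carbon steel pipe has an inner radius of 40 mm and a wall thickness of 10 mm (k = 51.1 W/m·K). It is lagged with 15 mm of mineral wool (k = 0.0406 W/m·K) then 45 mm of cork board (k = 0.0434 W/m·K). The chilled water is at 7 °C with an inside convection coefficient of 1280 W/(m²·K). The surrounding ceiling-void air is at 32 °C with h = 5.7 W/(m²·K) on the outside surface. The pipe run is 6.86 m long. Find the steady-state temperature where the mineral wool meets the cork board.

T ≈ 15 °C

Radial resistances (cylindrical: R_cond = ln(r_o/r_i)/(2πkL), R_conv = 1/(h·2πrL)):
R_inner film = 1/(h_i·2πr₁L) = 1/(1280×2π×0.04×6.86) = 4.531×10^-4 K/W
R_carbon steel pipe wall = ln(50/40)/(2π×51.1×6.86) = 1.013×10^-4 K/W
R_mineral wool = ln(65/50)/(2π×0.0406×6.86) = 0.1499 K/W
R_cork board = ln(110/65)/(2π×0.0434×6.86) = 0.2812 K/W
R_outer film = 1/(h_o·2πr_oL) = 1/(5.7×2π×0.11×6.86) = 0.037 K/W
R_total = 0.4687 K/W
Q = ΔT/R_total = 25/0.4687
Q = 53.3 W
T_interface = T_inner + Q·ΣR(inner→interface) = 7 + 53.3×0.1505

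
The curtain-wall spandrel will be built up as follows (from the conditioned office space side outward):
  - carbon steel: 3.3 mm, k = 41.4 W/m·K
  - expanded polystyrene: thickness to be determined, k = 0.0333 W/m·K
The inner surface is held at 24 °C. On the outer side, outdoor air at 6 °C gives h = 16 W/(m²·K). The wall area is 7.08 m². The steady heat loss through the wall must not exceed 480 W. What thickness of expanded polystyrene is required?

Series thermal resistances:
R_carbon steel = L/(kA) = 0.0033/(41.4×7.08) = 1.126×10^-5 K/W
R_outer film = 1/(h_o·A) = 1/(16×7.08) = 0.008828 K/W
Sum of the known resistances R_other = 0.008839 K/W
Required total resistance R_tot = ΔT/Q_allow = 18/480 = 0.0375 K/W
R_expanded polystyrene = R_tot − R_other = 0.02866 K/W
L = R·k·A = 0.02866×0.0333×7.08

L ≈ 6.76 mm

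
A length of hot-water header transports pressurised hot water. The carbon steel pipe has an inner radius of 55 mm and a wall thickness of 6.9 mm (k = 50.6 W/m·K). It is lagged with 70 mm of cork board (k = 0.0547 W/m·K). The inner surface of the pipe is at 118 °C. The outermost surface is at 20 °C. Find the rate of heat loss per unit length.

q′ ≈ 44.5 W/m

For a radial system each layer contributes R = ln(r_out/r_in)/(2πkL); films add R = 1/(hA).
R_carbon steel pipe wall = ln(61.9/55)/(2π×50.6×1) = 3.717×10^-4 K/W
R_cork board = ln(131.9/61.9)/(2π×0.0547×1) = 2.201 K/W
R_total = 2.202 K/W
Q = ΔT/R_total = 98/2.202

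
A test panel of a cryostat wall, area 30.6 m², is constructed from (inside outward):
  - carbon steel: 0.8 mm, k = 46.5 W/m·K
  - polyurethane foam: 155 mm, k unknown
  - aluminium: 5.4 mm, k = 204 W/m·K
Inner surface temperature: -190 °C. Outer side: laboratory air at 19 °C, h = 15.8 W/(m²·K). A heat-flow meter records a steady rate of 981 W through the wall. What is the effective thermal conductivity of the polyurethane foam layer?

Using the resistance-network approach (series):
R_carbon steel = L/(kA) = 0.0008/(46.5×30.6) = 5.622×10^-7 K/W
R_aluminium = L/(kA) = 0.0054/(204×30.6) = 8.651×10^-7 K/W
R_outer film = 1/(h_o·A) = 1/(15.8×30.6) = 0.002068 K/W
Sum of known resistances R_other = 0.00207 K/W
Total R = ΔT/Q = 209/981 = 0.213 K/W
R_polyurethane foam = R_total − R_other = 0.211 K/W
k = L/(R·A) = 0.155/(0.211×30.6)

k ≈ 0.024 W/(m·K)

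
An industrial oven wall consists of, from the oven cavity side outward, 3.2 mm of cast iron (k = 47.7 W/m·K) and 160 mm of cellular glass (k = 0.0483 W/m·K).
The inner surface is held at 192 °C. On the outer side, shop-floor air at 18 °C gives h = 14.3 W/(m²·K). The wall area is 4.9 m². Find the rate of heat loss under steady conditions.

Q ≈ 252 W

Treating each layer as a thermal resistance in series:
R_cast iron = L/(kA) = 0.0032/(47.7×4.9) = 1.369×10^-5 K/W
R_cellular glass = L/(kA) = 0.16/(0.0483×4.9) = 0.676 K/W
R_outer film = 1/(h_o·A) = 1/(14.3×4.9) = 0.01427 K/W
R_total = 0.6903 K/W
Q = ΔT / R_total = 174 / 0.6903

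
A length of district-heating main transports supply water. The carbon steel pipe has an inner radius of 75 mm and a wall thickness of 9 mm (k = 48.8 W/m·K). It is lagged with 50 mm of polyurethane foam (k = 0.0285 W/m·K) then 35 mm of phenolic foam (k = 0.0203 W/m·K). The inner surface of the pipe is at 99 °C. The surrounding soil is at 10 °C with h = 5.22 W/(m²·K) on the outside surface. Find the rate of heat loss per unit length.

q′ ≈ 19.3 W/m

Treating each annulus and film as a series resistance:
R_carbon steel pipe wall = ln(84/75)/(2π×48.8×1) = 3.696×10^-4 K/W
R_polyurethane foam = ln(134/84)/(2π×0.0285×1) = 2.608 K/W
R_phenolic foam = ln(169/134)/(2π×0.0203×1) = 1.819 K/W
R_outer film = 1/(h_o·2πr_oL) = 1/(5.22×2π×0.169×1) = 0.1804 K/W
R_total = 4.608 K/W
Q = ΔT/R_total = 89/4.608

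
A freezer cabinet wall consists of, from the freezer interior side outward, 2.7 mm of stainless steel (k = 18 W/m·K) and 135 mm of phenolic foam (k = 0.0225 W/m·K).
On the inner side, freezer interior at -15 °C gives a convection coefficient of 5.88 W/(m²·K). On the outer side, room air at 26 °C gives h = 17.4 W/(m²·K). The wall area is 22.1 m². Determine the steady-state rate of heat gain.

Thermal resistances in series:
R_inner film = 1/(h_i·A) = 1/(5.88×22.1) = 0.007695 K/W
R_stainless steel = L/(kA) = 0.0027/(18×22.1) = 6.787×10^-6 K/W
R_phenolic foam = L/(kA) = 0.135/(0.0225×22.1) = 0.2715 K/W
R_outer film = 1/(h_o·A) = 1/(17.4×22.1) = 0.002601 K/W
R_total = 0.2818 K/W
Q = ΔT / R_total = 41 / 0.2818

Q ≈ 145 W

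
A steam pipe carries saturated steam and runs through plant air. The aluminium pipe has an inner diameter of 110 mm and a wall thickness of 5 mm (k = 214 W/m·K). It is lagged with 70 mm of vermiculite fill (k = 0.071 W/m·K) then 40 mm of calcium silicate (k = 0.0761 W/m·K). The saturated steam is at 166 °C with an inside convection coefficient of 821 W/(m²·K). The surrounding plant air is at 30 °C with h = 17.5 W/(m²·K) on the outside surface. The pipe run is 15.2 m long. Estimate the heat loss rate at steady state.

Q ≈ 879 W

Radial resistances (cylindrical: R_cond = ln(r_o/r_i)/(2πkL), R_conv = 1/(h·2πrL)):
R_inner film = 1/(h_i·2πr₁L) = 1/(821×2π×0.055×15.2) = 2.319×10^-4 K/W
R_aluminium pipe wall = ln(60/55)/(2π×214×15.2) = 4.257×10^-6 K/W
R_vermiculite fill = ln(130/60)/(2π×0.071×15.2) = 0.114 K/W
R_calcium silicate = ln(170/130)/(2π×0.0761×15.2) = 0.03691 K/W
R_outer film = 1/(h_o·2πr_oL) = 1/(17.5×2π×0.17×15.2) = 0.00352 K/W
R_total = 0.1547 K/W
Q = ΔT/R_total = 136/0.1547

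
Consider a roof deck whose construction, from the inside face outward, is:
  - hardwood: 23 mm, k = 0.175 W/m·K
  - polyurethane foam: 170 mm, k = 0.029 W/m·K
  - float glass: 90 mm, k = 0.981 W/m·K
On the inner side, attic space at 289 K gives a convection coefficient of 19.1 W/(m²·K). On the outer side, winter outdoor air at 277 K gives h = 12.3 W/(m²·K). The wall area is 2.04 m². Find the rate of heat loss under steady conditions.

Series thermal resistances:
R_inner film = 1/(h_i·A) = 1/(19.1×2.04) = 0.02566 K/W
R_hardwood = L/(kA) = 0.023/(0.175×2.04) = 0.06443 K/W
R_polyurethane foam = L/(kA) = 0.17/(0.029×2.04) = 2.874 K/W
R_float glass = L/(kA) = 0.09/(0.981×2.04) = 0.04497 K/W
R_outer film = 1/(h_o·A) = 1/(12.3×2.04) = 0.03985 K/W
R_total = 3.048 K/W
Q = ΔT / R_total = 12 / 3.048

Q ≈ 3.94 W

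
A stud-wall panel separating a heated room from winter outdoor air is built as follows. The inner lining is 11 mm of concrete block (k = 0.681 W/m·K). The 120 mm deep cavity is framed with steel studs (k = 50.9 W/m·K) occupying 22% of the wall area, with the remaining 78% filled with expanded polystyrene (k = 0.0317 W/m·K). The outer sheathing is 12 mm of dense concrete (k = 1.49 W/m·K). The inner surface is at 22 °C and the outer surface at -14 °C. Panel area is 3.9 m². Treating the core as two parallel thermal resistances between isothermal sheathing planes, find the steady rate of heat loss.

Q ≈ 4020 W

Sheathing layers in series; stud and cavity paths in parallel between them.
R_inner = 0.011/(0.681×3.9) = 0.004142 K/W
R_stud  = 0.12/(50.9×0.22×3.9) = 0.002748 K/W
R_cav   = 0.12/(0.0317×0.78×3.9) = 1.244 K/W
1/R_core = 1/R_stud + 1/R_cav → R_core = 0.002742 K/W
R_outer = 0.012/(1.49×3.9) = 0.002065 K/W
R_total = 0.008948 K/W
Q = ΔT/R_total = 36/0.008948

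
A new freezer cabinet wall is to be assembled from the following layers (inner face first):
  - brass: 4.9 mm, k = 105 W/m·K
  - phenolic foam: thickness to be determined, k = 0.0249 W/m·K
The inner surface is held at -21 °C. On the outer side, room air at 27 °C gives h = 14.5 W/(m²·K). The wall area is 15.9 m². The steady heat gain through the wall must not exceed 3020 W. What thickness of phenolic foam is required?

Using the resistance-network approach (series):
R_brass = L/(kA) = 0.0049/(105×15.9) = 2.935×10^-6 K/W
R_outer film = 1/(h_o·A) = 1/(14.5×15.9) = 0.004337 K/W
Sum of the known resistances R_other = 0.00434 K/W
Required total resistance R_tot = ΔT/Q_allow = 48/3020 = 0.01589 K/W
R_phenolic foam = R_tot − R_other = 0.01155 K/W
L = R·k·A = 0.01155×0.0249×15.9

L ≈ 4.57 mm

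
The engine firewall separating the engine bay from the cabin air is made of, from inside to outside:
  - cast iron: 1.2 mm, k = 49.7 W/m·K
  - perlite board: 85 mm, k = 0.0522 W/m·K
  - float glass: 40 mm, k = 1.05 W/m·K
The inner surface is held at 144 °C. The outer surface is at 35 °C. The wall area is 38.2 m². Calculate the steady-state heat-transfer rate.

Model the wall as resistances in series:
R_cast iron = L/(kA) = 0.0012/(49.7×38.2) = 6.321×10^-7 K/W
R_perlite board = L/(kA) = 0.085/(0.0522×38.2) = 0.04263 K/W
R_float glass = L/(kA) = 0.04/(1.05×38.2) = 9.973×10^-4 K/W
R_total = 0.04362 K/W
Q = ΔT / R_total = 109 / 0.04362

Q ≈ 2500 W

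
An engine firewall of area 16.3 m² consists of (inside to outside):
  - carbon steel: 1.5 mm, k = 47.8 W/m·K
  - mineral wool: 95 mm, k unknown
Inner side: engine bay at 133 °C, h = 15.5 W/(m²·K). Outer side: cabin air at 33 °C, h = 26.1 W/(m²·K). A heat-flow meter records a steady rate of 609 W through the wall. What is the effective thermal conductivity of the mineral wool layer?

Series thermal resistances:
R_inner film = 1/(h_i·A) = 1/(15.5×16.3) = 0.003958 K/W
R_carbon steel = L/(kA) = 0.0015/(47.8×16.3) = 1.925×10^-6 K/W
R_outer film = 1/(h_o·A) = 1/(26.1×16.3) = 0.002351 K/W
Sum of known resistances R_other = 0.006311 K/W
Total R = ΔT/Q = 100/609 = 0.1642 K/W
R_mineral wool = R_total − R_other = 0.1579 K/W
k = L/(R·A) = 0.095/(0.1579×16.3)

k ≈ 0.0369 W/(m·K)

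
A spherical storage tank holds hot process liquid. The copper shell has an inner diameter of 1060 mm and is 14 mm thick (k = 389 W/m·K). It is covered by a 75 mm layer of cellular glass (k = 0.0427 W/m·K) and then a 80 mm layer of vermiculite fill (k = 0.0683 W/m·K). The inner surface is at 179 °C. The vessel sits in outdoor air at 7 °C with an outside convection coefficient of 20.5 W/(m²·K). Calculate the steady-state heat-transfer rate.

Q ≈ 269 W

For a spherical shell R = (1/r₁ − 1/r₂)/(4πk); film R = 1/(h·4πr²). In series:
R_copper shell = (1/0.53 − 1/0.544)/(4π×389) = 9.933×10^-6 K/W
R_cellular glass = (1/0.544 − 1/0.619)/(4π×0.0427) = 0.4151 K/W
R_vermiculite fill = (1/0.619 − 1/0.699)/(4π×0.0683) = 0.2154 K/W
R_outer film = 1/(h·4πr_o²) = 1/(20.5×4π×0.699²) = 0.007945 K/W
R_total = 0.6385 K/W
Q = ΔT/R_total = 172/0.6385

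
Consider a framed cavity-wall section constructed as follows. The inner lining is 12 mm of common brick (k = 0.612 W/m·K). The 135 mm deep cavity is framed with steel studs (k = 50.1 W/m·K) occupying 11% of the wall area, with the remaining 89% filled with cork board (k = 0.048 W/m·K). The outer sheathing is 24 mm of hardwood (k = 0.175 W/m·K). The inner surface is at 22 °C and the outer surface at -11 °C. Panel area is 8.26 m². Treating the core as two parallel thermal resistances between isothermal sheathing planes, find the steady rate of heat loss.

Sheathing layers in series; stud and cavity paths in parallel between them.
R_inner = 0.012/(0.612×8.26) = 0.002374 K/W
R_stud  = 0.135/(50.1×0.11×8.26) = 0.002966 K/W
R_cav   = 0.135/(0.048×0.89×8.26) = 0.3826 K/W
1/R_core = 1/R_stud + 1/R_cav → R_core = 0.002943 K/W
R_outer = 0.024/(0.175×8.26) = 0.0166 K/W
R_total = 0.02192 K/W
Q = ΔT/R_total = 33/0.02192

Q ≈ 1510 W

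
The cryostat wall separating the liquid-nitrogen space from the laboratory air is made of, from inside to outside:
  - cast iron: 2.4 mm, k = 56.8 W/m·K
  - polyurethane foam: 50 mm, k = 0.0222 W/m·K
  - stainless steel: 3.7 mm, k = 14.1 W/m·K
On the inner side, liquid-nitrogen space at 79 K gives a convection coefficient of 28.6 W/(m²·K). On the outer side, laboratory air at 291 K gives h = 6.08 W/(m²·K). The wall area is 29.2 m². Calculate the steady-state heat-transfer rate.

Treating each layer as a thermal resistance in series:
R_inner film = 1/(h_i·A) = 1/(28.6×29.2) = 0.001197 K/W
R_cast iron = L/(kA) = 0.0024/(56.8×29.2) = 1.447×10^-6 K/W
R_polyurethane foam = L/(kA) = 0.05/(0.0222×29.2) = 0.07713 K/W
R_stainless steel = L/(kA) = 0.0037/(14.1×29.2) = 8.987×10^-6 K/W
R_outer film = 1/(h_o·A) = 1/(6.08×29.2) = 0.005633 K/W
R_total = 0.08397 K/W
Q = ΔT / R_total = 212 / 0.08397

Q ≈ 2520 W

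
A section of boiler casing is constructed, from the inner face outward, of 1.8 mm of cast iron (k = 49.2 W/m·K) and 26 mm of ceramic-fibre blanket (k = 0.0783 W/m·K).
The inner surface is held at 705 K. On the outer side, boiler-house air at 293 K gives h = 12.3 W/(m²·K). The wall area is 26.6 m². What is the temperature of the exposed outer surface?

T ≈ 374 K

Model the wall as resistances in series:
R_cast iron = L/(kA) = 0.0018/(49.2×26.6) = 1.375×10^-6 K/W
R_ceramic-fibre blanket = L/(kA) = 0.026/(0.0783×26.6) = 0.01248 K/W
R_outer film = 1/(h_o·A) = 1/(12.3×26.6) = 0.003056 K/W
R_total = 0.01554 K/W;  Q = ΔT/R_total = 412/0.01554 = 26510 W
T_interface = T_inner − Q·ΣR(inner→interface) = 705 − 26500×0.01248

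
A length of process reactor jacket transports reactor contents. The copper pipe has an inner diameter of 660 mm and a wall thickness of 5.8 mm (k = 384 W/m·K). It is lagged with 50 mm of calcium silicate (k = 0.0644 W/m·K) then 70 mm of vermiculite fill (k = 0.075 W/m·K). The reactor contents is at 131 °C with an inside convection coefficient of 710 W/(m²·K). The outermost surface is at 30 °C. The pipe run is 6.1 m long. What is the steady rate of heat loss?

Q ≈ 883 W

For a radial system each layer contributes R = ln(r_out/r_in)/(2πkL); films add R = 1/(hA).
R_inner film = 1/(h_i·2πr₁L) = 1/(710×2π×0.33×6.1) = 1.114×10^-4 K/W
R_copper pipe wall = ln(335.8/330)/(2π×384×6.1) = 1.184×10^-6 K/W
R_calcium silicate = ln(385.8/335.8)/(2π×0.0644×6.1) = 0.05623 K/W
R_vermiculite fill = ln(455.8/385.8)/(2π×0.075×6.1) = 0.058 K/W
R_total = 0.1144 K/W
Q = ΔT/R_total = 101/0.1144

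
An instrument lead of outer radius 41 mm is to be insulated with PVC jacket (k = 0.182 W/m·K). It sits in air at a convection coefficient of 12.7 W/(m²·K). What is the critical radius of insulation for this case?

r_cr ≈ 14.3 mm

For a cylinder r_cr = k/h = 0.182/12.7
r_cr = 14.3 mm; since the bare radius (41 mm) is above r_cr, any added insulation will reduce heat loss.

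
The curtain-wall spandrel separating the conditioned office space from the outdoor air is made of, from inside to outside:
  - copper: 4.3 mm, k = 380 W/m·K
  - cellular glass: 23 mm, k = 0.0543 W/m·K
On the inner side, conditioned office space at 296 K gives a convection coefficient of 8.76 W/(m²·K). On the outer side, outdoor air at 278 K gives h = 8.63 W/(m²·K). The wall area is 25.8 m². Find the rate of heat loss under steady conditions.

Model the wall as resistances in series:
R_inner film = 1/(h_i·A) = 1/(8.76×25.8) = 0.004425 K/W
R_copper = L/(kA) = 0.0043/(380×25.8) = 4.386×10^-7 K/W
R_cellular glass = L/(kA) = 0.023/(0.0543×25.8) = 0.01642 K/W
R_outer film = 1/(h_o·A) = 1/(8.63×25.8) = 0.004491 K/W
R_total = 0.02533 K/W
Q = ΔT / R_total = 18 / 0.02533

Q ≈ 711 W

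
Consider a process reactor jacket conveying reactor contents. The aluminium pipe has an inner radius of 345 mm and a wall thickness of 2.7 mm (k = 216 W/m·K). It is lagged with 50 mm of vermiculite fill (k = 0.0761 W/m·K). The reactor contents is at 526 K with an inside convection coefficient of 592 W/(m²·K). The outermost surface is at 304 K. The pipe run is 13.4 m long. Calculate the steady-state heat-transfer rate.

Q ≈ 10600 W

Per-layer cylindrical resistances, series-summed:
R_inner film = 1/(h_i·2πr₁L) = 1/(592×2π×0.345×13.4) = 5.815×10^-5 K/W
R_aluminium pipe wall = ln(347.7/345)/(2π×216×13.4) = 4.287×10^-7 K/W
R_vermiculite fill = ln(397.7/347.7)/(2π×0.0761×13.4) = 0.02097 K/W
R_total = 0.02103 K/W
Q = ΔT/R_total = 222/0.02103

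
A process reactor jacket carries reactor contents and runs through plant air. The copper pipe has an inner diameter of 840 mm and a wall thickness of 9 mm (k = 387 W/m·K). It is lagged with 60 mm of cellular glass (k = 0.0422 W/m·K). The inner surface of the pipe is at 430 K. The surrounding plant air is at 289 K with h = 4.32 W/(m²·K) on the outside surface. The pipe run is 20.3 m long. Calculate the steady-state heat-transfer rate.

Cylindrical conduction, so R = ln(r₂/r₁)/(2πkL) per layer, in series:
R_copper pipe wall = ln(429/420)/(2π×387×20.3) = 4.295×10^-7 K/W
R_cellular glass = ln(489/429)/(2π×0.0422×20.3) = 0.02432 K/W
R_outer film = 1/(h_o·2πr_oL) = 1/(4.32×2π×0.489×20.3) = 0.003711 K/W
R_total = 0.02803 K/W
Q = ΔT/R_total = 141/0.02803

Q ≈ 5030 W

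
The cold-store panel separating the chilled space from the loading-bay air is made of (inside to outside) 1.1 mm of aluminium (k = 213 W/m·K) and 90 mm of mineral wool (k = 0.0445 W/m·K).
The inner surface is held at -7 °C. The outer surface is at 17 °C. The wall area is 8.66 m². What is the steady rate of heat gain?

Q ≈ 103 W

Series thermal resistances:
R_aluminium = L/(kA) = 0.0011/(213×8.66) = 5.963×10^-7 K/W
R_mineral wool = L/(kA) = 0.09/(0.0445×8.66) = 0.2335 K/W
R_total = 0.2335 K/W
Q = ΔT / R_total = 24 / 0.2335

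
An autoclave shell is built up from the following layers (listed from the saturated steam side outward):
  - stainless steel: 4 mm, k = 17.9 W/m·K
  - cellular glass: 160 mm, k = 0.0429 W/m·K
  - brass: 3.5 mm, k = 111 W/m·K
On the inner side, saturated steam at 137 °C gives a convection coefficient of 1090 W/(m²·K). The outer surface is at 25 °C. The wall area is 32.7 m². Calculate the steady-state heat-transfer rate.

Q ≈ 982 W

Treating each layer as a thermal resistance in series:
R_inner film = 1/(h_i·A) = 1/(1090×32.7) = 2.806×10^-5 K/W
R_stainless steel = L/(kA) = 0.004/(17.9×32.7) = 6.834×10^-6 K/W
R_cellular glass = L/(kA) = 0.16/(0.0429×32.7) = 0.1141 K/W
R_brass = L/(kA) = 0.0035/(111×32.7) = 9.643×10^-7 K/W
R_total = 0.1141 K/W
Q = ΔT / R_total = 112 / 0.1141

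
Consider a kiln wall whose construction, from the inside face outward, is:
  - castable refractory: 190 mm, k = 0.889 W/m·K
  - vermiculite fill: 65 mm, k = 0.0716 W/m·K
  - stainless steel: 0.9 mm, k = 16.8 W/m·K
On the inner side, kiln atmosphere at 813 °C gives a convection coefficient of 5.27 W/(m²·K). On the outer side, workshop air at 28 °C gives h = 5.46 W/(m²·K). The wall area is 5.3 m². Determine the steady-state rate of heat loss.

Thermal resistances in series:
R_inner film = 1/(h_i·A) = 1/(5.27×5.3) = 0.0358 K/W
R_castable refractory = L/(kA) = 0.19/(0.889×5.3) = 0.04033 K/W
R_vermiculite fill = L/(kA) = 0.065/(0.0716×5.3) = 0.1713 K/W
R_stainless steel = L/(kA) = 0.0009/(16.8×5.3) = 1.011×10^-5 K/W
R_outer film = 1/(h_o·A) = 1/(5.46×5.3) = 0.03456 K/W
R_total = 0.282 K/W
Q = ΔT / R_total = 785 / 0.282

Q ≈ 2780 W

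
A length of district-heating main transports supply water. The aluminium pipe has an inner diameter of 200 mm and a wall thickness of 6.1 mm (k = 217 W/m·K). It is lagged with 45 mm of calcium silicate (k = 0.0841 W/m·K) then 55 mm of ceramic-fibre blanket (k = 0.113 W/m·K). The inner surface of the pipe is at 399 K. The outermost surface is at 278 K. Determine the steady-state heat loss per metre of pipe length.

q′ ≈ 109 W/m

Treating each annulus and film as a series resistance:
R_aluminium pipe wall = ln(106.1/100)/(2π×217×1) = 4.343×10^-5 K/W
R_calcium silicate = ln(151.1/106.1)/(2π×0.0841×1) = 0.6691 K/W
R_ceramic-fibre blanket = ln(206.1/151.1)/(2π×0.113×1) = 0.4372 K/W
R_total = 1.106 K/W
Q = ΔT/R_total = 121/1.106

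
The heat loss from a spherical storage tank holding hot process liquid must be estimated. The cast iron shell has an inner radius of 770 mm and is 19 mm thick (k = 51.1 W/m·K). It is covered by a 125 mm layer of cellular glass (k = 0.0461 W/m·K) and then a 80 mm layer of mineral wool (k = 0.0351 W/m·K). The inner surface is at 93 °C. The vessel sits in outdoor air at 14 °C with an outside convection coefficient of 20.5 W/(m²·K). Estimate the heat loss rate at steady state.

Q ≈ 157 W

Radial (spherical) resistances in series:
R_cast iron shell = (1/0.77 − 1/0.789)/(4π×51.1) = 4.87×10^-5 K/W
R_cellular glass = (1/0.789 − 1/0.914)/(4π×0.0461) = 0.2992 K/W
R_mineral wool = (1/0.914 − 1/0.994)/(4π×0.0351) = 0.1996 K/W
R_outer film = 1/(h·4πr_o²) = 1/(20.5×4π×0.994²) = 0.003929 K/W
R_total = 0.5028 K/W
Q = ΔT/R_total = 79/0.5028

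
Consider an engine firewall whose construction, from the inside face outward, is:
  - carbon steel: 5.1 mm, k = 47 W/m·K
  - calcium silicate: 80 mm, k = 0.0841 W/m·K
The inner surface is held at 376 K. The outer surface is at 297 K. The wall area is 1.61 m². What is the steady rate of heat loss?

Model the wall as resistances in series:
R_carbon steel = L/(kA) = 0.0051/(47×1.61) = 6.74×10^-5 K/W
R_calcium silicate = L/(kA) = 0.08/(0.0841×1.61) = 0.5908 K/W
R_total = 0.5909 K/W
Q = ΔT / R_total = 79 / 0.5909

Q ≈ 134 W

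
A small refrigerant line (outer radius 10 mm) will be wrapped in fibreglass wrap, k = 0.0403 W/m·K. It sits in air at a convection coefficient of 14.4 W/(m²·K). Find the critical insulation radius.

For a cylinder r_cr = k/h = 0.0403/14.4
r_cr = 2.8 mm; since the bare radius (10 mm) is above r_cr, any added insulation will reduce heat loss.

r_cr ≈ 2.8 mm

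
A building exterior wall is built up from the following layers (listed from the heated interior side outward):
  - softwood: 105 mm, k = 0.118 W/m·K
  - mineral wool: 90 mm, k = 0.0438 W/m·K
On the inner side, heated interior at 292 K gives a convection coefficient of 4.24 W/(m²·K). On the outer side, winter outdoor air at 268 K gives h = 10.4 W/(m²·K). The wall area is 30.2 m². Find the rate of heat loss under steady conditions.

Thermal resistances in series:
R_inner film = 1/(h_i·A) = 1/(4.24×30.2) = 0.00781 K/W
R_softwood = L/(kA) = 0.105/(0.118×30.2) = 0.02946 K/W
R_mineral wool = L/(kA) = 0.09/(0.0438×30.2) = 0.06804 K/W
R_outer film = 1/(h_o·A) = 1/(10.4×30.2) = 0.003184 K/W
R_total = 0.1085 K/W
Q = ΔT / R_total = 24 / 0.1085

Q ≈ 221 W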